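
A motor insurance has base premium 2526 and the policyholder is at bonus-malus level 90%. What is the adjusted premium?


adjusted = base * BM_level / 100
= 2526 * 90 / 100
= 2526 * 0.9
= 2273.4


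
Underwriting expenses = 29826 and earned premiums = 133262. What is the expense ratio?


Expense ratio = expenses / premiums
= 29826 / 133262
= 0.2238


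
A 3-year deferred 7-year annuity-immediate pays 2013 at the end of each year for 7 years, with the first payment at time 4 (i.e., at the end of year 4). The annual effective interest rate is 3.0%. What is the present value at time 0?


PV at time 3 of the 7-year annuity-immediate:
a_n = 2013 * (1-(1+0.03)^(-7))/0.03 = 12541.5596
Discount back 3 years to time 0:
PV = 12541.5596 * (1+0.03)^(-3)
= 12541.5596 * 0.915142
= 11477.3037


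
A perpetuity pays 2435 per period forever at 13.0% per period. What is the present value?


PV = PMT / i
= 2435 / 0.13
= 18730.7692


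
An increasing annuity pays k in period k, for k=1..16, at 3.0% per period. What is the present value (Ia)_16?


(Ia)_n = sum_{k=1}^{n} k * v^k, v = 1/(1+i)
v = 0.970874
Sum computed term by term:
(Ia)_16 = 98.9088


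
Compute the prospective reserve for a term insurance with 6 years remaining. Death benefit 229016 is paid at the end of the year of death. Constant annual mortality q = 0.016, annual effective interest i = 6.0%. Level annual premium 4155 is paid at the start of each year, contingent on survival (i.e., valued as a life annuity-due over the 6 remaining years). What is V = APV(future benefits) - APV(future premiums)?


v = 1/(1+i) = 0.943396
APV(future benefits) per unit = sum_{k=0}^{5} k_p_x * q * v^(k+1) = 0.075803
APV(future benefits) = 229016 * 0.075803 = 17360.169
Life annuity-due factor ä_{x:6} = sum_{k=0}^{5} k_p_x * v^k = 5.021969
APV(future premiums) = 4155 * 5.021969 = 20866.2802
V = 17360.169 - 20866.2802
= -3506.1112


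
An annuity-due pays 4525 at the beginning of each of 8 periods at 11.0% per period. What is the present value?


PV_due = PMT * (1-(1+i)^(-n))/i * (1+i)
PV_immediate = 23286.2055
PV_due = 23286.2055 * 1.11
= 25847.6881


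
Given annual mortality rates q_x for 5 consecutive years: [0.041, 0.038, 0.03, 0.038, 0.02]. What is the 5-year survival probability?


p_k = 1 - q_k for each year
Survival = product of (1 - q_k)
= 0.959 * 0.962 * 0.97 * 0.962 * 0.98
= 0.8437


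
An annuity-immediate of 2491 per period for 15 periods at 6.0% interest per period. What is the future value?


FV = PMT * ((1+i)^n - 1) / i
= 2491 * ((1.06)^15 - 1) / 0.06
= 2491 * (2.396558 - 1) / 0.06
= 57980.441


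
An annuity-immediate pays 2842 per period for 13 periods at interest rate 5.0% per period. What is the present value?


PV = PMT * (1 - (1+i)^(-n)) / i
= 2842 * (1 - (1+0.05)^(-13)) / 0.05
= 2842 * (1 - 0.530321) / 0.05
= 2842 * 9.393573
= 26696.5344


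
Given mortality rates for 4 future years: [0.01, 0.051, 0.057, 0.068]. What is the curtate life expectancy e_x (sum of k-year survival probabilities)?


e_x = sum_{k=1}^{n} k_p_x
k_p_x values:
  1_p_x = 0.99
  2_p_x = 0.93951
  3_p_x = 0.885958
  4_p_x = 0.825713
e_x = 3.6412


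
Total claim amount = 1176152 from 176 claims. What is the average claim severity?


severity = total / number
= 1176152 / 176
= 6682.6818


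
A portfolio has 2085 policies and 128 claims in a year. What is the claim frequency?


frequency = claims / policies
= 128 / 2085
= 0.0614


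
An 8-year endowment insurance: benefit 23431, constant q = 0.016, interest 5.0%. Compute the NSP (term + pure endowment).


Term component = 2301.0473
Pure endowment = 8_p_x * v^8 * benefit = 0.878943 * 0.676839 * 23431 = 13939.1798
NSP = 16240.2271


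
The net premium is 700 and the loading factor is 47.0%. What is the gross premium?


Gross = net * (1 + loading)
= 700 * (1 + 0.47)
= 700 * 1.47
= 1029.0


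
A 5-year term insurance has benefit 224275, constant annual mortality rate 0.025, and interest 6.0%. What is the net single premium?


NSP = benefit * sum_{k=0}^{n-1} k_p_x * q * v^(k+1)
With constant q=0.025, v=0.943396
Sum = 0.100469
NSP = 224275 * 0.100469
= 22532.6482


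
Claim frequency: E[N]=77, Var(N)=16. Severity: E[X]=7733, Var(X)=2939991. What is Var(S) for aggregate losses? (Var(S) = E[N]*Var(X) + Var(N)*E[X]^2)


Var(S) = E[N]*Var(X) + Var(N)*E[X]^2
= 77*2939991 + 16*7733^2
= 226379307 + 956788624
= 1.1832e+09


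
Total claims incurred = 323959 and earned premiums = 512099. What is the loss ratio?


Loss ratio = claims / premiums
= 323959 / 512099
= 0.6326


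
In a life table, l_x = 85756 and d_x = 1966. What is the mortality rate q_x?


q_x = d_x / l_x
= 1966 / 85756
= 0.0229


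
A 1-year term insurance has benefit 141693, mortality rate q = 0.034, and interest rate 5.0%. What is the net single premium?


NSP = benefit * q * v
v = 1/(1+i) = 0.952381
NSP = 141693 * 0.034 * 0.952381
= 4588.1543


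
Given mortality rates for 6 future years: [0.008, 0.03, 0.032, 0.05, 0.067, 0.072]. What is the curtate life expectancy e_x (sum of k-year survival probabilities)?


e_x = sum_{k=1}^{n} k_p_x
k_p_x values:
  1_p_x = 0.992
  2_p_x = 0.96224
  3_p_x = 0.931448
  4_p_x = 0.884876
  5_p_x = 0.825589
  6_p_x = 0.766147
e_x = 5.3623


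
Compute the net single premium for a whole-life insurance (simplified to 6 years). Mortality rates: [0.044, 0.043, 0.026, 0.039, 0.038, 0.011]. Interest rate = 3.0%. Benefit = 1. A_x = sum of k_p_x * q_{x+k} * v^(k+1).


v = 0.970874
Year 0: k_p_x=1.0, q=0.044, term=0.042718
Year 1: k_p_x=0.956, q=0.043, term=0.038748
Year 2: k_p_x=0.914892, q=0.026, term=0.021769
Year 3: k_p_x=0.891105, q=0.039, term=0.030878
Year 4: k_p_x=0.856352, q=0.038, term=0.02807
Year 5: k_p_x=0.82381, q=0.011, term=0.007589
A_x = 0.1698


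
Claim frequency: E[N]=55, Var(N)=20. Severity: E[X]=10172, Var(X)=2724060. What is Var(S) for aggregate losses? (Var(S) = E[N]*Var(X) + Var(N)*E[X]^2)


Var(S) = E[N]*Var(X) + Var(N)*E[X]^2
= 55*2724060 + 20*10172^2
= 149823300 + 2069391680
= 2.2192e+09


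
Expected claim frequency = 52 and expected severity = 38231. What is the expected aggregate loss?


E[S] = E[N] * E[X]
= 52 * 38231
= 1.9880e+06


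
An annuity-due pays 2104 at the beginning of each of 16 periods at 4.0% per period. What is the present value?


PV_due = PMT * (1-(1+i)^(-n))/i * (1+i)
PV_immediate = 24516.43
PV_due = 24516.43 * 1.04
= 25497.0872


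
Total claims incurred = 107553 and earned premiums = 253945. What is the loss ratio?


Loss ratio = claims / premiums
= 107553 / 253945
= 0.4235


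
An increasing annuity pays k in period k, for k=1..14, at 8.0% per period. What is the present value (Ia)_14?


(Ia)_n = sum_{k=1}^{n} k * v^k, v = 1/(1+i)
v = 0.925926
Sum computed term by term:
(Ia)_14 = 51.7165


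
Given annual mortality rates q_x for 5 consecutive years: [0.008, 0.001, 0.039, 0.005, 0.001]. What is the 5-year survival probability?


p_k = 1 - q_k for each year
Survival = product of (1 - q_k)
= 0.992 * 0.999 * 0.961 * 0.995 * 0.999
= 0.9466


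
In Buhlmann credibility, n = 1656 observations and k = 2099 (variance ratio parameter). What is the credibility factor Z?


Z = n / (n + k)
= 1656 / (1656 + 2099)
= 1656 / 3755
= 0.441


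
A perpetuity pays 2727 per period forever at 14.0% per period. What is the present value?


PV = PMT / i
= 2727 / 0.14
= 19478.5714


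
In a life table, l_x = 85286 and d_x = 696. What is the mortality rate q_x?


q_x = d_x / l_x
= 696 / 85286
= 0.0082


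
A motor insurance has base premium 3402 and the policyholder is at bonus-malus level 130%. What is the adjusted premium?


adjusted = base * BM_level / 100
= 3402 * 130 / 100
= 3402 * 1.3
= 4422.6


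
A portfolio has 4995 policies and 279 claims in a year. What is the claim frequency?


frequency = claims / policies
= 279 / 4995
= 0.0559


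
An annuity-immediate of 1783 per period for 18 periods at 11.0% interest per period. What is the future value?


FV = PMT * ((1+i)^n - 1) / i
= 1783 * ((1.11)^18 - 1) / 0.11
= 1783 * (6.543553 - 1) / 0.11
= 89855.953


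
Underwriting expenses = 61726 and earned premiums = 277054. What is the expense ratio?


Expense ratio = expenses / premiums
= 61726 / 277054
= 0.2228


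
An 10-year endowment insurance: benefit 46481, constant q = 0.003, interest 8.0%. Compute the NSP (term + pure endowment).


Term component = 924.8871
Pure endowment = 10_p_x * v^10 * benefit = 0.970402 * 0.463193 * 46481 = 20892.4558
NSP = 21817.3429


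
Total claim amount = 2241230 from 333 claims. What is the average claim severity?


severity = total / number
= 2241230 / 333
= 6730.4204


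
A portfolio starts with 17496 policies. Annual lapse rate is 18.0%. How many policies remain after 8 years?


remaining = initial * (1 - lapse)^years
= 17496 * (1 - 0.18)^8
= 17496 * 0.204414
= 3576.4288


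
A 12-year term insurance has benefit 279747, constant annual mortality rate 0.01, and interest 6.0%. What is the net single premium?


NSP = benefit * sum_{k=0}^{n-1} k_p_x * q * v^(k+1)
With constant q=0.01, v=0.943396
Sum = 0.079928
NSP = 279747 * 0.079928
= 22359.5333


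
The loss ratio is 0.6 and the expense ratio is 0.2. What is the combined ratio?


Combined ratio = loss ratio + expense ratio
= 0.6 + 0.2
= 0.8


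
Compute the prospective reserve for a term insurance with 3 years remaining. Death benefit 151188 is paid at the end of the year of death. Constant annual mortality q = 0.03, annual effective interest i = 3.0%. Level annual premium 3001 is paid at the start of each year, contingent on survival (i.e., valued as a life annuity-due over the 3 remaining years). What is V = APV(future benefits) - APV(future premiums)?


v = 1/(1+i) = 0.970874
APV(future benefits) per unit = sum_{k=0}^{2} k_p_x * q * v^(k+1) = 0.082387
APV(future benefits) = 151188 * 0.082387 = 12455.995
Life annuity-due factor ä_{x:3} = sum_{k=0}^{2} k_p_x * v^k = 2.828636
APV(future premiums) = 3001 * 2.828636 = 8488.7368
V = 12455.995 - 8488.7368
= 3967.2582


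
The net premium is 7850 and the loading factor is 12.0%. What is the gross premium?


Gross = net * (1 + loading)
= 7850 * (1 + 0.12)
= 7850 * 1.12
= 8792.0


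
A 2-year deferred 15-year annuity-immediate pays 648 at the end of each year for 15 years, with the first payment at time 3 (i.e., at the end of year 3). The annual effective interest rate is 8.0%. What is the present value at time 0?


PV at time 2 of the 15-year annuity-immediate:
a_n = 648 * (1-(1+0.08)^(-15))/0.08 = 5546.5422
Discount back 2 years to time 0:
PV = 5546.5422 * (1+0.08)^(-2)
= 5546.5422 * 0.857339
= 4755.2659


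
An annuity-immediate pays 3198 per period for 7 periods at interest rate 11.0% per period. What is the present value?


PV = PMT * (1 - (1+i)^(-n)) / i
= 3198 * (1 - (1+0.11)^(-7)) / 0.11
= 3198 * (1 - 0.481658) / 0.11
= 3198 * 4.712196
= 15069.6037


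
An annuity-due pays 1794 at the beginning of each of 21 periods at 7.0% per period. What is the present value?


PV_due = PMT * (1-(1+i)^(-n))/i * (1+i)
PV_immediate = 19438.936
PV_due = 19438.936 * 1.07
= 20799.6616


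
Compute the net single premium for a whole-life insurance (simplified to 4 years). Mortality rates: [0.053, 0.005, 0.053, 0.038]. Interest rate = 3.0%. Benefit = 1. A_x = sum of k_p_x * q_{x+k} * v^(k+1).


v = 0.970874
Year 0: k_p_x=1.0, q=0.053, term=0.051456
Year 1: k_p_x=0.947, q=0.005, term=0.004463
Year 2: k_p_x=0.942265, q=0.053, term=0.045702
Year 3: k_p_x=0.892325, q=0.038, term=0.030127
A_x = 0.1317


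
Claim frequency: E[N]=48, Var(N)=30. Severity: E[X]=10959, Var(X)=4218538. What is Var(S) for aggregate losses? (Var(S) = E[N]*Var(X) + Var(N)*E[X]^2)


Var(S) = E[N]*Var(X) + Var(N)*E[X]^2
= 48*4218538 + 30*10959^2
= 202489824 + 3602990430
= 3.8055e+09


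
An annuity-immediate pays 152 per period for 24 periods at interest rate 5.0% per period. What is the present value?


PV = PMT * (1 - (1+i)^(-n)) / i
= 152 * (1 - (1+0.05)^(-24)) / 0.05
= 152 * (1 - 0.310068) / 0.05
= 152 * 13.798642
= 2097.3936


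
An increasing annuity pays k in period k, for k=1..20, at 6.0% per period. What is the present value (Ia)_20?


(Ia)_n = sum_{k=1}^{n} k * v^k, v = 1/(1+i)
v = 0.943396
Sum computed term by term:
(Ia)_20 = 98.7004


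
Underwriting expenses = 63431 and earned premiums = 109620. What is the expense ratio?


Expense ratio = expenses / premiums
= 63431 / 109620
= 0.5786


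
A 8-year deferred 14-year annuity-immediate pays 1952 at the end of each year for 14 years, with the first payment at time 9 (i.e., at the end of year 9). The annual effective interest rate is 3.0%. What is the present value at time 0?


PV at time 8 of the 14-year annuity-immediate:
a_n = 1952 * (1-(1+0.03)^(-14))/0.03 = 22049.9348
Discount back 8 years to time 0:
PV = 22049.9348 * (1+0.03)^(-8)
= 22049.9348 * 0.789409
= 17406.4221


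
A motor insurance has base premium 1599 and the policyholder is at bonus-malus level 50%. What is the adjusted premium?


adjusted = base * BM_level / 100
= 1599 * 50 / 100
= 1599 * 0.5
= 799.5


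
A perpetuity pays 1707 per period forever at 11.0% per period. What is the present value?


PV = PMT / i
= 1707 / 0.11
= 15518.1818


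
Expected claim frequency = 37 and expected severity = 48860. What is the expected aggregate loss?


E[S] = E[N] * E[X]
= 37 * 48860
= 1.8078e+06


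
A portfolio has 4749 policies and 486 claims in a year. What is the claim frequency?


frequency = claims / policies
= 486 / 4749
= 0.1023


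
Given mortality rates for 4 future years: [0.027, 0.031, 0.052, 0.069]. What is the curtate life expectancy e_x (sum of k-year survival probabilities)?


e_x = sum_{k=1}^{n} k_p_x
k_p_x values:
  1_p_x = 0.973
  2_p_x = 0.942837
  3_p_x = 0.893809
  4_p_x = 0.832137
e_x = 3.6418


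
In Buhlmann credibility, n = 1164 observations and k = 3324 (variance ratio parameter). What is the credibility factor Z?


Z = n / (n + k)
= 1164 / (1164 + 3324)
= 1164 / 4488
= 0.2594


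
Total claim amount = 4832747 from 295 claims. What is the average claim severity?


severity = total / number
= 4832747 / 295
= 16382.1932


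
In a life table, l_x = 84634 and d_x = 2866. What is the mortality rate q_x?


q_x = d_x / l_x
= 2866 / 84634
= 0.0339


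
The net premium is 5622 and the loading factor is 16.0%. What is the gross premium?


Gross = net * (1 + loading)
= 5622 * (1 + 0.16)
= 5622 * 1.16
= 6521.52


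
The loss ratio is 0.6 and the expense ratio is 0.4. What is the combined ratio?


Combined ratio = loss ratio + expense ratio
= 0.6 + 0.4
= 1.0


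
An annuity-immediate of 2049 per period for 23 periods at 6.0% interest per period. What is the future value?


FV = PMT * ((1+i)^n - 1) / i
= 2049 * ((1.06)^23 - 1) / 0.06
= 2049 * (3.81975 - 1) / 0.06
= 96294.4509


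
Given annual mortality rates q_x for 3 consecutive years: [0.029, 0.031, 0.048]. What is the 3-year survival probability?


p_k = 1 - q_k for each year
Survival = product of (1 - q_k)
= 0.971 * 0.969 * 0.952
= 0.8957


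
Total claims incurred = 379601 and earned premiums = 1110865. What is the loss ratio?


Loss ratio = claims / premiums
= 379601 / 1110865
= 0.3417


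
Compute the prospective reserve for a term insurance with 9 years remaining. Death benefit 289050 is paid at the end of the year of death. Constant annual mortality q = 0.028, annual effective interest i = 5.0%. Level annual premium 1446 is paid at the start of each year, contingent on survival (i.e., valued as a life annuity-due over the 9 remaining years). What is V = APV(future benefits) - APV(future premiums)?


v = 1/(1+i) = 0.952381
APV(future benefits) per unit = sum_{k=0}^{8} k_p_x * q * v^(k+1) = 0.179767
APV(future benefits) = 289050 * 0.179767 = 51961.6177
Life annuity-due factor ä_{x:9} = sum_{k=0}^{8} k_p_x * v^k = 6.741258
APV(future premiums) = 1446 * 6.741258 = 9747.8593
V = 51961.6177 - 9747.8593
= 42213.7585


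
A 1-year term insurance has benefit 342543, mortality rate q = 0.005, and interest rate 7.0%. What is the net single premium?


NSP = benefit * q * v
v = 1/(1+i) = 0.934579
NSP = 342543 * 0.005 * 0.934579
= 1600.6682


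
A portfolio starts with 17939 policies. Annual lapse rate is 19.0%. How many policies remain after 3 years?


remaining = initial * (1 - lapse)^years
= 17939 * (1 - 0.19)^3
= 17939 * 0.531441
= 9533.5201


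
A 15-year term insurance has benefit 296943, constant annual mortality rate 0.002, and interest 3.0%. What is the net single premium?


NSP = benefit * sum_{k=0}^{n-1} k_p_x * q * v^(k+1)
With constant q=0.002, v=0.970874
Sum = 0.02357
NSP = 296943 * 0.02357
= 6999.07


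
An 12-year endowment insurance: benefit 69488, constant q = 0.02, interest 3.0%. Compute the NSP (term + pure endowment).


Term component = 12497.1521
Pure endowment = 12_p_x * v^12 * benefit = 0.784717 * 0.70138 * 69488 = 38245.1196
NSP = 50742.2718


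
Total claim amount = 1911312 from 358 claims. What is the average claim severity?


severity = total / number
= 1911312 / 358
= 5338.8603


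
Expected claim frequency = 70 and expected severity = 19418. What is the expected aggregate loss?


E[S] = E[N] * E[X]
= 70 * 19418
= 1.3593e+06


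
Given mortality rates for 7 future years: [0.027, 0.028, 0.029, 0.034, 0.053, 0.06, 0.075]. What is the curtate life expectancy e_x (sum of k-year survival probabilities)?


e_x = sum_{k=1}^{n} k_p_x
k_p_x values:
  1_p_x = 0.973
  2_p_x = 0.945756
  3_p_x = 0.918329
  4_p_x = 0.887106
  5_p_x = 0.840089
  6_p_x = 0.789684
  7_p_x = 0.730458
e_x = 6.0844


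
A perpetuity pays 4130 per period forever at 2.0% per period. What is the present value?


PV = PMT / i
= 4130 / 0.02
= 206500.0


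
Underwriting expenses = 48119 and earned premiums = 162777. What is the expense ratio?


Expense ratio = expenses / premiums
= 48119 / 162777
= 0.2956


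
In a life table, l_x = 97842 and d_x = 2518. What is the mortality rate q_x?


q_x = d_x / l_x
= 2518 / 97842
= 0.0257


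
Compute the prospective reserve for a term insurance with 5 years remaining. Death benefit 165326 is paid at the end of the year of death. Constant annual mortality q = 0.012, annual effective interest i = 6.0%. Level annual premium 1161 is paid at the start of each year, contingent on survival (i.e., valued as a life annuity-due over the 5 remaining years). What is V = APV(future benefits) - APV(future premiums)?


v = 1/(1+i) = 0.943396
APV(future benefits) per unit = sum_{k=0}^{4} k_p_x * q * v^(k+1) = 0.049419
APV(future benefits) = 165326 * 0.049419 = 8170.2484
Life annuity-due factor ä_{x:5} = sum_{k=0}^{4} k_p_x * v^k = 4.365346
APV(future premiums) = 1161 * 4.365346 = 5068.1673
V = 8170.2484 - 5068.1673
= 3102.0811


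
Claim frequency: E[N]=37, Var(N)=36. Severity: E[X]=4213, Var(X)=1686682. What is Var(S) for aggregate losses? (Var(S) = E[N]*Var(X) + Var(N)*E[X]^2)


Var(S) = E[N]*Var(X) + Var(N)*E[X]^2
= 37*1686682 + 36*4213^2
= 62407234 + 638977284
= 7.0138e+08


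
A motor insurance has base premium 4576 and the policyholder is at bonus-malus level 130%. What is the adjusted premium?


adjusted = base * BM_level / 100
= 4576 * 130 / 100
= 4576 * 1.3
= 5948.8


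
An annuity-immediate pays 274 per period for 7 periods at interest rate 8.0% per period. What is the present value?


PV = PMT * (1 - (1+i)^(-n)) / i
= 274 * (1 - (1+0.08)^(-7)) / 0.08
= 274 * (1 - 0.58349) / 0.08
= 274 * 5.20637
= 1426.5454


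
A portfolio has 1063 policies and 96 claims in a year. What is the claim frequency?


frequency = claims / policies
= 96 / 1063
= 0.0903


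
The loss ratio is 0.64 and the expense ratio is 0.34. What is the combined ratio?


Combined ratio = loss ratio + expense ratio
= 0.64 + 0.34
= 0.98


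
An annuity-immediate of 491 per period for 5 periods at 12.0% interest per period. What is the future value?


FV = PMT * ((1+i)^n - 1) / i
= 491 * ((1.12)^5 - 1) / 0.12
= 491 * (1.762342 - 1) / 0.12
= 3119.2481


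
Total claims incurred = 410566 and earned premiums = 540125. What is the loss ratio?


Loss ratio = claims / premiums
= 410566 / 540125
= 0.7601


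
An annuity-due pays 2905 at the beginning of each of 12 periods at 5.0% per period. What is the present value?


PV_due = PMT * (1-(1+i)^(-n))/i * (1+i)
PV_immediate = 25747.746
PV_due = 25747.746 * 1.05
= 27035.1333


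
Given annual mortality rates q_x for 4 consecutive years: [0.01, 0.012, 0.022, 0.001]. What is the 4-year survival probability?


p_k = 1 - q_k for each year
Survival = product of (1 - q_k)
= 0.99 * 0.988 * 0.978 * 0.999
= 0.9556


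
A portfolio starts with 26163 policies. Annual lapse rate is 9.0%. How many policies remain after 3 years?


remaining = initial * (1 - lapse)^years
= 26163 * (1 - 0.09)^3
= 26163 * 0.753571
= 19715.6781


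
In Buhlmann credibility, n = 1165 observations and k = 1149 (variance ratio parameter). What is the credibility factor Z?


Z = n / (n + k)
= 1165 / (1165 + 1149)
= 1165 / 2314
= 0.5035


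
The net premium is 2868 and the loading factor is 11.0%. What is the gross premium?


Gross = net * (1 + loading)
= 2868 * (1 + 0.11)
= 2868 * 1.11
= 3183.48


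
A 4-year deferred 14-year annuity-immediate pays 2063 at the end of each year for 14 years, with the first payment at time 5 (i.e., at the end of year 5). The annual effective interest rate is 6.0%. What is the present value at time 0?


PV at time 4 of the 14-year annuity-immediate:
a_n = 2063 * (1-(1+0.06)^(-14))/0.06 = 19175.5518
Discount back 4 years to time 0:
PV = 19175.5518 * (1+0.06)^(-4)
= 19175.5518 * 0.792094
= 15188.8331


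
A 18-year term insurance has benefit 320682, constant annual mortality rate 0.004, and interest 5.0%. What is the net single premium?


NSP = benefit * sum_{k=0}^{n-1} k_p_x * q * v^(k+1)
With constant q=0.004, v=0.952381
Sum = 0.045437
NSP = 320682 * 0.045437
= 14570.864


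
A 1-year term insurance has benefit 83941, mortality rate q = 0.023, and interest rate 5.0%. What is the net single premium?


NSP = benefit * q * v
v = 1/(1+i) = 0.952381
NSP = 83941 * 0.023 * 0.952381
= 1838.7076


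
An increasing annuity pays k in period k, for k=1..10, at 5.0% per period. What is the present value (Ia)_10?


(Ia)_n = sum_{k=1}^{n} k * v^k, v = 1/(1+i)
v = 0.952381
Sum computed term by term:
(Ia)_10 = 39.3738


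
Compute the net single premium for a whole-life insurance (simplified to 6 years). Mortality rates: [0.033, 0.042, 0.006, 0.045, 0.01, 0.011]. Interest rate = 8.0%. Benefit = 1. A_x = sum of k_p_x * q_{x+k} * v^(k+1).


v = 0.925926
Year 0: k_p_x=1.0, q=0.033, term=0.030556
Year 1: k_p_x=0.967, q=0.042, term=0.03482
Year 2: k_p_x=0.926386, q=0.006, term=0.004412
Year 3: k_p_x=0.920828, q=0.045, term=0.030458
Year 4: k_p_x=0.87939, q=0.01, term=0.005985
Year 5: k_p_x=0.870597, q=0.011, term=0.006035
A_x = 0.1123


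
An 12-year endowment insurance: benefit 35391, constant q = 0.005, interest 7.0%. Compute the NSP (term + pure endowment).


Term component = 1372.9542
Pure endowment = 12_p_x * v^12 * benefit = 0.941623 * 0.444012 * 35391 = 14796.6864
NSP = 16169.6407


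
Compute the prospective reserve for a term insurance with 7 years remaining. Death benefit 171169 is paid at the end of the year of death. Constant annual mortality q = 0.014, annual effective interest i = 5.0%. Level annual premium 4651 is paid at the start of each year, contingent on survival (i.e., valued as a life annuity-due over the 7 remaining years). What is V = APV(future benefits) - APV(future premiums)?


v = 1/(1+i) = 0.952381
APV(future benefits) per unit = sum_{k=0}^{6} k_p_x * q * v^(k+1) = 0.077899
APV(future benefits) = 171169 * 0.077899 = 13333.8141
Life annuity-due factor ä_{x:7} = sum_{k=0}^{6} k_p_x * v^k = 5.84239
APV(future premiums) = 4651 * 5.84239 = 27172.956
V = 13333.8141 - 27172.956
= -13839.1419


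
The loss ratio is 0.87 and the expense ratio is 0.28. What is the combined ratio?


Combined ratio = loss ratio + expense ratio
= 0.87 + 0.28
= 1.15


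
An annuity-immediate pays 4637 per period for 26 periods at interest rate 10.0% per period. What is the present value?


PV = PMT * (1 - (1+i)^(-n)) / i
= 4637 * (1 - (1+0.1)^(-26)) / 0.1
= 4637 * (1 - 0.083905) / 0.1
= 4637 * 9.160945
= 42479.3041


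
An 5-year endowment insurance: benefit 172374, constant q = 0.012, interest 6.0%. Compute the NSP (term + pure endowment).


Term component = 8518.5536
Pure endowment = 5_p_x * v^5 * benefit = 0.941423 * 0.747258 * 172374 = 121262.6783
NSP = 129781.232


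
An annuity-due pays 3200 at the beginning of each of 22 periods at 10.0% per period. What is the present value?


PV_due = PMT * (1-(1+i)^(-n))/i * (1+i)
PV_immediate = 28068.9288
PV_due = 28068.9288 * 1.1
= 30875.8217


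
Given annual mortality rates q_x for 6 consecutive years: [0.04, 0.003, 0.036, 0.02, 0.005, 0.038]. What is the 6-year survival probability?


p_k = 1 - q_k for each year
Survival = product of (1 - q_k)
= 0.96 * 0.997 * 0.964 * 0.98 * 0.995 * 0.962
= 0.8655


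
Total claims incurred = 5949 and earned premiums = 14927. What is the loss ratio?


Loss ratio = claims / premiums
= 5949 / 14927
= 0.3985


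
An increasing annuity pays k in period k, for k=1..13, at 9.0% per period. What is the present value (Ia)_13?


(Ia)_n = sum_{k=1}^{n} k * v^k, v = 1/(1+i)
v = 0.917431
Sum computed term by term:
(Ia)_13 = 43.56


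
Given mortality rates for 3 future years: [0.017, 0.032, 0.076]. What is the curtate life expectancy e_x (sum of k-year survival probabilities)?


e_x = sum_{k=1}^{n} k_p_x
k_p_x values:
  1_p_x = 0.983
  2_p_x = 0.951544
  3_p_x = 0.879227
e_x = 2.8138


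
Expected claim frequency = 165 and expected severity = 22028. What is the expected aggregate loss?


E[S] = E[N] * E[X]
= 165 * 22028
= 3.6346e+06


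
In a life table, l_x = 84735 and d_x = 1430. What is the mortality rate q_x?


q_x = d_x / l_x
= 1430 / 84735
= 0.0169


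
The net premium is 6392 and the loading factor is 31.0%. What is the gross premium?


Gross = net * (1 + loading)
= 6392 * (1 + 0.31)
= 6392 * 1.31
= 8373.52


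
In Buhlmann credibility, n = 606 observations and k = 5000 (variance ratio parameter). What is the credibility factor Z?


Z = n / (n + k)
= 606 / (606 + 5000)
= 606 / 5606
= 0.1081


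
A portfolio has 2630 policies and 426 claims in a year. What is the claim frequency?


frequency = claims / policies
= 426 / 2630
= 0.162


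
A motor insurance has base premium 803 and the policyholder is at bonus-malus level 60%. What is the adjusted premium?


adjusted = base * BM_level / 100
= 803 * 60 / 100
= 803 * 0.6
= 481.8


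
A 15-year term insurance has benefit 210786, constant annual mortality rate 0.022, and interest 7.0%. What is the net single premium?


NSP = benefit * sum_{k=0}^{n-1} k_p_x * q * v^(k+1)
With constant q=0.022, v=0.934579
Sum = 0.177049
NSP = 210786 * 0.177049
= 37319.4727


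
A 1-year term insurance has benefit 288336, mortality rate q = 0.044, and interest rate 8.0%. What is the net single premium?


NSP = benefit * q * v
v = 1/(1+i) = 0.925926
NSP = 288336 * 0.044 * 0.925926
= 11747.0222


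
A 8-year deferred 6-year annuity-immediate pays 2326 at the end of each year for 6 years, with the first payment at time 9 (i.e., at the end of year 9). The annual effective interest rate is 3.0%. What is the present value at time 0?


PV at time 8 of the 6-year annuity-immediate:
a_n = 2326 * (1-(1+0.03)^(-6))/0.03 = 12600.3873
Discount back 8 years to time 0:
PV = 12600.3873 * (1+0.03)^(-8)
= 12600.3873 * 0.789409
= 9946.8621


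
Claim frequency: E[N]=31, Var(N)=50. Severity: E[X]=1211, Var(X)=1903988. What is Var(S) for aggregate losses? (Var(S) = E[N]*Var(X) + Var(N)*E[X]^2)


Var(S) = E[N]*Var(X) + Var(N)*E[X]^2
= 31*1903988 + 50*1211^2
= 59023628 + 73326050
= 1.3235e+08


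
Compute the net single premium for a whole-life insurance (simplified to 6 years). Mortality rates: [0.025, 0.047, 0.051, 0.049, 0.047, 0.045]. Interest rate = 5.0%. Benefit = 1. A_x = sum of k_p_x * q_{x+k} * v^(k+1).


v = 0.952381
Year 0: k_p_x=1.0, q=0.025, term=0.02381
Year 1: k_p_x=0.975, q=0.047, term=0.041565
Year 2: k_p_x=0.929175, q=0.051, term=0.040935
Year 3: k_p_x=0.881787, q=0.049, term=0.035547
Year 4: k_p_x=0.83858, q=0.047, term=0.030881
Year 5: k_p_x=0.799166, q=0.045, term=0.026836
A_x = 0.1996


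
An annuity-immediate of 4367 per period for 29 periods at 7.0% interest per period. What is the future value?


FV = PMT * ((1+i)^n - 1) / i
= 4367 * ((1.07)^29 - 1) / 0.07
= 4367 * (7.114257 - 1) / 0.07
= 381442.2933


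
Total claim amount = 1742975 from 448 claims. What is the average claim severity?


severity = total / number
= 1742975 / 448
= 3890.5692


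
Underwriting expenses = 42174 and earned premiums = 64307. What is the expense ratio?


Expense ratio = expenses / premiums
= 42174 / 64307
= 0.6558


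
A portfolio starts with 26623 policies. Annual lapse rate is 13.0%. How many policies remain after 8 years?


remaining = initial * (1 - lapse)^years
= 26623 * (1 - 0.13)^8
= 26623 * 0.328212
= 8737.9793


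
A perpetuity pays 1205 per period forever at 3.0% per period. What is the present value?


PV = PMT / i
= 1205 / 0.03
= 40166.6667


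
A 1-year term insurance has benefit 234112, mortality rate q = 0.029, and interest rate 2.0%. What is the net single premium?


NSP = benefit * q * v
v = 1/(1+i) = 0.980392
NSP = 234112 * 0.029 * 0.980392
= 6656.1255


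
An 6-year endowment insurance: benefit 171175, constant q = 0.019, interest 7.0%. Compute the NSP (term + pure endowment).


Term component = 14840.2005
Pure endowment = 6_p_x * v^6 * benefit = 0.89128 * 0.666342 * 171175 = 101660.3767
NSP = 116500.5772


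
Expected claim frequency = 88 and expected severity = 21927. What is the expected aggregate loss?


E[S] = E[N] * E[X]
= 88 * 21927
= 1.9296e+06


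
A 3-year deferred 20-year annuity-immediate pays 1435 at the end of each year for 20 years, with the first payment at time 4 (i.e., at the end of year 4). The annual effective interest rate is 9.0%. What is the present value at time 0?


PV at time 3 of the 20-year annuity-immediate:
a_n = 1435 * (1-(1+0.09)^(-20))/0.09 = 13099.463
Discount back 3 years to time 0:
PV = 13099.463 * (1+0.09)^(-3)
= 13099.463 * 0.772183
= 10115.189


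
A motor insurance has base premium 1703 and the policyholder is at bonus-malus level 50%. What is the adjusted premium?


adjusted = base * BM_level / 100
= 1703 * 50 / 100
= 1703 * 0.5
= 851.5


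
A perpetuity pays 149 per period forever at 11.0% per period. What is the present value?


PV = PMT / i
= 149 / 0.11
= 1354.5455


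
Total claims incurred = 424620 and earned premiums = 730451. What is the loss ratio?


Loss ratio = claims / premiums
= 424620 / 730451
= 0.5813


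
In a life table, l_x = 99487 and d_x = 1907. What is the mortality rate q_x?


q_x = d_x / l_x
= 1907 / 99487
= 0.0192


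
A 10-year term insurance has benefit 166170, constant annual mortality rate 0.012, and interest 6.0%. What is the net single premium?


NSP = benefit * sum_{k=0}^{n-1} k_p_x * q * v^(k+1)
With constant q=0.012, v=0.943396
Sum = 0.084185
NSP = 166170 * 0.084185
= 13988.9547


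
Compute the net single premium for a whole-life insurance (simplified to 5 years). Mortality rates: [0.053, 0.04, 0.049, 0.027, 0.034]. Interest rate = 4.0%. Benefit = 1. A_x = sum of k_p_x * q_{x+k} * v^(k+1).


v = 0.961538
Year 0: k_p_x=1.0, q=0.053, term=0.050962
Year 1: k_p_x=0.947, q=0.04, term=0.035022
Year 2: k_p_x=0.90912, q=0.049, term=0.039602
Year 3: k_p_x=0.864573, q=0.027, term=0.019954
Year 4: k_p_x=0.84123, q=0.034, term=0.023509
A_x = 0.169


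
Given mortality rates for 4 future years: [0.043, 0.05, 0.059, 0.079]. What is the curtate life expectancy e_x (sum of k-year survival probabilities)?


e_x = sum_{k=1}^{n} k_p_x
k_p_x values:
  1_p_x = 0.957
  2_p_x = 0.90915
  3_p_x = 0.85551
  4_p_x = 0.787925
e_x = 3.5096


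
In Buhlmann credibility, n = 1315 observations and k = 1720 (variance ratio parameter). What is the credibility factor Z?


Z = n / (n + k)
= 1315 / (1315 + 1720)
= 1315 / 3035
= 0.4333


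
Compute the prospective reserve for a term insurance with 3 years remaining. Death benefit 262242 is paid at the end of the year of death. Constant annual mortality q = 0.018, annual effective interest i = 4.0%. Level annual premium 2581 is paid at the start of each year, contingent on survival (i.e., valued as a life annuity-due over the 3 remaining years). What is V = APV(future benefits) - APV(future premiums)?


v = 1/(1+i) = 0.961538
APV(future benefits) per unit = sum_{k=0}^{2} k_p_x * q * v^(k+1) = 0.049081
APV(future benefits) = 262242 * 0.049081 = 12871.1514
Life annuity-due factor ä_{x:3} = sum_{k=0}^{2} k_p_x * v^k = 2.835803
APV(future premiums) = 2581 * 2.835803 = 7319.2063
V = 12871.1514 - 7319.2063
= 5551.9451


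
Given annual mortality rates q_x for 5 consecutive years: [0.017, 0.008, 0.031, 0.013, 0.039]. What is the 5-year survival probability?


p_k = 1 - q_k for each year
Survival = product of (1 - q_k)
= 0.983 * 0.992 * 0.969 * 0.987 * 0.961
= 0.8963


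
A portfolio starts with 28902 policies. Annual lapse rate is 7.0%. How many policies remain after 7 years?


remaining = initial * (1 - lapse)^years
= 28902 * (1 - 0.07)^7
= 28902 * 0.601701
= 17390.3586


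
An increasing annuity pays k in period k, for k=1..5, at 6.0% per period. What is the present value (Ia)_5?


(Ia)_n = sum_{k=1}^{n} k * v^k, v = 1/(1+i)
v = 0.943396
Sum computed term by term:
(Ia)_5 = 12.1469


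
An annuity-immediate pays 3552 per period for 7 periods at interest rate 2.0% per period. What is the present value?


PV = PMT * (1 - (1+i)^(-n)) / i
= 3552 * (1 - (1+0.02)^(-7)) / 0.02
= 3552 * (1 - 0.87056) / 0.02
= 3552 * 6.471991
= 22988.5123


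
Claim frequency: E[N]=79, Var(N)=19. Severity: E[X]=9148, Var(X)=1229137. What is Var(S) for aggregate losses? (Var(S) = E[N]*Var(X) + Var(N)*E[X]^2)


Var(S) = E[N]*Var(X) + Var(N)*E[X]^2
= 79*1229137 + 19*9148^2
= 97101823 + 1590032176
= 1.6871e+09


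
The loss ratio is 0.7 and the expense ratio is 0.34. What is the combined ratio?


Combined ratio = loss ratio + expense ratio
= 0.7 + 0.34
= 1.04


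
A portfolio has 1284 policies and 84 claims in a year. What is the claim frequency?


frequency = claims / policies
= 84 / 1284
= 0.0654


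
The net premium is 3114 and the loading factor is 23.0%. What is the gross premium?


Gross = net * (1 + loading)
= 3114 * (1 + 0.23)
= 3114 * 1.23
= 3830.22


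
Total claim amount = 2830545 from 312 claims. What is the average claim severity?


severity = total / number
= 2830545 / 312
= 9072.2596


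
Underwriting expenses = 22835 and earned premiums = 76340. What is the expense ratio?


Expense ratio = expenses / premiums
= 22835 / 76340
= 0.2991


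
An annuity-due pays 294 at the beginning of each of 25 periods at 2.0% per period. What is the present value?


PV_due = PMT * (1-(1+i)^(-n))/i * (1+i)
PV_immediate = 5739.8962
PV_due = 5739.8962 * 1.02
= 5854.6941


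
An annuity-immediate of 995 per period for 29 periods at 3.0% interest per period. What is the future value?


FV = PMT * ((1+i)^n - 1) / i
= 995 * ((1.03)^29 - 1) / 0.03
= 995 * (2.356566 - 1) / 0.03
= 44992.7559


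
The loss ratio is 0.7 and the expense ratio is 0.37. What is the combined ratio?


Combined ratio = loss ratio + expense ratio
= 0.7 + 0.37
= 1.07


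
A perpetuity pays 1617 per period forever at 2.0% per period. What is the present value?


PV = PMT / i
= 1617 / 0.02
= 80850.0


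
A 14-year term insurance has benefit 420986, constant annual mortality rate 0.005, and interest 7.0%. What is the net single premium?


NSP = benefit * sum_{k=0}^{n-1} k_p_x * q * v^(k+1)
With constant q=0.005, v=0.934579
Sum = 0.042564
NSP = 420986 * 0.042564
= 17918.9909


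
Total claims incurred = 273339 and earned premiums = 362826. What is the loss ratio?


Loss ratio = claims / premiums
= 273339 / 362826
= 0.7534


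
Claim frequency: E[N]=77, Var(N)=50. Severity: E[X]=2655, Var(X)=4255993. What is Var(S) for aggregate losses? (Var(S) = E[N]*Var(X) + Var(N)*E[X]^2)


Var(S) = E[N]*Var(X) + Var(N)*E[X]^2
= 77*4255993 + 50*2655^2
= 327711461 + 352451250
= 6.8016e+08


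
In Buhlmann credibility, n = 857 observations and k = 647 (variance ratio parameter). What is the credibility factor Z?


Z = n / (n + k)
= 857 / (857 + 647)
= 857 / 1504
= 0.5698


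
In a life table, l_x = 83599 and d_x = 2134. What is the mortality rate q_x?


q_x = d_x / l_x
= 2134 / 83599
= 0.0255


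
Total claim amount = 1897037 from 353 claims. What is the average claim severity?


severity = total / number
= 1897037 / 353
= 5374.0425


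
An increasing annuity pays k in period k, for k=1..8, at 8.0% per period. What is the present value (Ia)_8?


(Ia)_n = sum_{k=1}^{n} k * v^k, v = 1/(1+i)
v = 0.925926
Sum computed term by term:
(Ia)_8 = 23.5527


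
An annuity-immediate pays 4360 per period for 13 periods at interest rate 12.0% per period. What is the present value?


PV = PMT * (1 - (1+i)^(-n)) / i
= 4360 * (1 - (1+0.12)^(-13)) / 0.12
= 4360 * (1 - 0.229174) / 0.12
= 4360 * 6.423548
= 28006.6711


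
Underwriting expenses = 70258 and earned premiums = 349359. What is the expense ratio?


Expense ratio = expenses / premiums
= 70258 / 349359
= 0.2011


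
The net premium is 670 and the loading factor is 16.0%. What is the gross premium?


Gross = net * (1 + loading)
= 670 * (1 + 0.16)
= 670 * 1.16
= 777.2


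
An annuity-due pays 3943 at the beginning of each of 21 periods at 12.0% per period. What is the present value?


PV_due = PMT * (1-(1+i)^(-n))/i * (1+i)
PV_immediate = 29816.9788
PV_due = 29816.9788 * 1.12
= 33395.0162


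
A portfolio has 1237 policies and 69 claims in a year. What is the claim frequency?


frequency = claims / policies
= 69 / 1237
= 0.0558


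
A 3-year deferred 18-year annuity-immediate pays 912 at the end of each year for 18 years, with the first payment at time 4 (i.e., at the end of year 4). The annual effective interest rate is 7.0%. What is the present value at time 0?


PV at time 3 of the 18-year annuity-immediate:
a_n = 912 * (1-(1+0.07)^(-18))/0.07 = 9173.8873
Discount back 3 years to time 0:
PV = 9173.8873 * (1+0.07)^(-3)
= 9173.8873 * 0.816298
= 7488.6247


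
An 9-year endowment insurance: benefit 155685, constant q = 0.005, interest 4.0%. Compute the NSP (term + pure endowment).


Term component = 5680.8533
Pure endowment = 9_p_x * v^9 * benefit = 0.95589 * 0.702587 * 155685 = 104557.3203
NSP = 110238.1736


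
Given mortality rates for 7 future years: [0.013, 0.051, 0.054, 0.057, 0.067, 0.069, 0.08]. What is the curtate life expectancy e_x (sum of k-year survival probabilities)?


e_x = sum_{k=1}^{n} k_p_x
k_p_x values:
  1_p_x = 0.987
  2_p_x = 0.936663
  3_p_x = 0.886083
  4_p_x = 0.835576
  5_p_x = 0.779593
  6_p_x = 0.725801
  7_p_x = 0.667737
e_x = 5.8185


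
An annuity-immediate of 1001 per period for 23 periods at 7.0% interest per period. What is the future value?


FV = PMT * ((1+i)^n - 1) / i
= 1001 * ((1.07)^23 - 1) / 0.07
= 1001 * (4.74053 - 1) / 0.07
= 53489.577


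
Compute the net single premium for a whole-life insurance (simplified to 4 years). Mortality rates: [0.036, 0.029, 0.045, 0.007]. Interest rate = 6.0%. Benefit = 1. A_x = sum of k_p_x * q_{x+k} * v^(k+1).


v = 0.943396
Year 0: k_p_x=1.0, q=0.036, term=0.033962
Year 1: k_p_x=0.964, q=0.029, term=0.024881
Year 2: k_p_x=0.936044, q=0.045, term=0.035366
Year 3: k_p_x=0.893922, q=0.007, term=0.004956
A_x = 0.0992
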